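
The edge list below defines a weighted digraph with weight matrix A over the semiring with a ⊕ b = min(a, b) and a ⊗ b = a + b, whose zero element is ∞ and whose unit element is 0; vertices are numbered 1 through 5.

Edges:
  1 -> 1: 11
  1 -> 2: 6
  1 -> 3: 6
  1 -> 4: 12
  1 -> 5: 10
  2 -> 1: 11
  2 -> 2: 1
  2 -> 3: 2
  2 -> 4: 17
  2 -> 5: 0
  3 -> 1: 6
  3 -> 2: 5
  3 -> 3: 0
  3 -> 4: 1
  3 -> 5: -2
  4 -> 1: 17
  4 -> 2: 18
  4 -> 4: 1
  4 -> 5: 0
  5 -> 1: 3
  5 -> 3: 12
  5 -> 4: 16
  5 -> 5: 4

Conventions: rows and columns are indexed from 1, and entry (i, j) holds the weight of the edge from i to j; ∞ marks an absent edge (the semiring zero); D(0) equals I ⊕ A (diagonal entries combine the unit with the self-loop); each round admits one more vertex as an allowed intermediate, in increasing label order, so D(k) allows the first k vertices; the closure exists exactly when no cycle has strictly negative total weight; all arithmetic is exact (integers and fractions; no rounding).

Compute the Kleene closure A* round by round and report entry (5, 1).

D(0):
  [0, 6, 6, 12, 10]
  [11, 0, 2, 17, 0]
  [6, 5, 0, 1, -2]
  [17, 18, ∞, 0, 0]
  [3, ∞, 12, 16, 0]
D(1):
  [0, 6, 6, 12, 10]
  [11, 0, 2, 17, 0]
  [6, 5, 0, 1, -2]
  [17, 18, 23, 0, 0]
  [3, 9, 9, 15, 0]
D(2):
  [0, 6, 6, 12, 6]
  [11, 0, 2, 17, 0]
  [6, 5, 0, 1, -2]
  [17, 18, 20, 0, 0]
  [3, 9, 9, 15, 0]
D(3):
  [0, 6, 6, 7, 4]
  [8, 0, 2, 3, 0]
  [6, 5, 0, 1, -2]
  [17, 18, 20, 0, 0]
  [3, 9, 9, 10, 0]
D(4):
  [0, 6, 6, 7, 4]
  [8, 0, 2, 3, 0]
  [6, 5, 0, 1, -2]
  [17, 18, 20, 0, 0]
  [3, 9, 9, 10, 0]
D(5):
  [0, 6, 6, 7, 4]
  [3, 0, 2, 3, 0]
  [1, 5, 0, 1, -2]
  [3, 9, 9, 0, 0]
  [3, 9, 9, 10, 0]
Answer: A*[5][1] = 3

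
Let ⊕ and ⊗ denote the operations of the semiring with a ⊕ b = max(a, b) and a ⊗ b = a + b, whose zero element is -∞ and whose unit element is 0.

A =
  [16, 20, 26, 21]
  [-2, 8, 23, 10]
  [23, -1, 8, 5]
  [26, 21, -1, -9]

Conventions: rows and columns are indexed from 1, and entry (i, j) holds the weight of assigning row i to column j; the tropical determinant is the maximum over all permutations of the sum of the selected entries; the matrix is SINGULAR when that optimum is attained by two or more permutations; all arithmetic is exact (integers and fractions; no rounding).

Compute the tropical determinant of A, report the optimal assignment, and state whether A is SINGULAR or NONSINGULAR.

σ = (1, 2, 3, 4): 16 + 8 + 8 + (-9) = 23
σ = (1, 2, 4, 3): 16 + 8 + 5 + (-1) = 28
σ = (1, 3, 2, 4): 16 + 23 + (-1) + (-9) = 29
σ = (1, 3, 4, 2): 16 + 23 + 5 + 21 = 65
σ = (1, 4, 2, 3): 16 + 10 + (-1) + (-1) = 24
σ = (1, 4, 3, 2): 16 + 10 + 8 + 21 = 55
σ = (2, 1, 3, 4): 20 + (-2) + 8 + (-9) = 17
σ = (2, 1, 4, 3): 20 + (-2) + 5 + (-1) = 22
σ = (2, 3, 1, 4): 20 + 23 + 23 + (-9) = 57
σ = (2, 3, 4, 1): 20 + 23 + 5 + 26 = 74
σ = (2, 4, 1, 3): 20 + 10 + 23 + (-1) = 52
σ = (2, 4, 3, 1): 20 + 10 + 8 + 26 = 64
σ = (3, 1, 2, 4): 26 + (-2) + (-1) + (-9) = 14
σ = (3, 1, 4, 2): 26 + (-2) + 5 + 21 = 50
σ = (3, 2, 1, 4): 26 + 8 + 23 + (-9) = 48
σ = (3, 2, 4, 1): 26 + 8 + 5 + 26 = 65
σ = (3, 4, 1, 2): 26 + 10 + 23 + 21 = 80
σ = (3, 4, 2, 1): 26 + 10 + (-1) + 26 = 61
σ = (4, 1, 2, 3): 21 + (-2) + (-1) + (-1) = 17
σ = (4, 1, 3, 2): 21 + (-2) + 8 + 21 = 48
σ = (4, 2, 1, 3): 21 + 8 + 23 + (-1) = 51
σ = (4, 2, 3, 1): 21 + 8 + 8 + 26 = 63
σ = (4, 3, 1, 2): 21 + 23 + 23 + 21 = 88
σ = (4, 3, 2, 1): 21 + 23 + (-1) + 26 = 69
Optimal value attained by: σ = (4, 3, 1, 2).
Answer: det⊕(A) = 88; verdict: NONSINGULAR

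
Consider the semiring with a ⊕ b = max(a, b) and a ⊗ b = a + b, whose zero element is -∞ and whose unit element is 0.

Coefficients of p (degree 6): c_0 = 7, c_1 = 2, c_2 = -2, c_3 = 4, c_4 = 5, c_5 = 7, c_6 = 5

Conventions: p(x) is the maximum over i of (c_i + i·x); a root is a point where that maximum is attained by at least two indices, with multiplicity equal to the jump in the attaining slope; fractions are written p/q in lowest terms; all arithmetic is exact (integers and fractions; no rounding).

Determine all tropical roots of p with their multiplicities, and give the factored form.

hull edge (i=0, c=7) to (i=5, c=7): slope 0, span 5
hull edge (i=5, c=7) to (i=6, c=5): slope -2, span 1
Factored form: p(x) = 5 ⊗ (x ⊕ 0) ⊗ (x ⊕ 0) ⊗ (x ⊕ 0) ⊗ (x ⊕ 0) ⊗ (x ⊕ 0) ⊗ (x ⊕ 2)
Answer: roots = 0 (mult 5), 2 (mult 1)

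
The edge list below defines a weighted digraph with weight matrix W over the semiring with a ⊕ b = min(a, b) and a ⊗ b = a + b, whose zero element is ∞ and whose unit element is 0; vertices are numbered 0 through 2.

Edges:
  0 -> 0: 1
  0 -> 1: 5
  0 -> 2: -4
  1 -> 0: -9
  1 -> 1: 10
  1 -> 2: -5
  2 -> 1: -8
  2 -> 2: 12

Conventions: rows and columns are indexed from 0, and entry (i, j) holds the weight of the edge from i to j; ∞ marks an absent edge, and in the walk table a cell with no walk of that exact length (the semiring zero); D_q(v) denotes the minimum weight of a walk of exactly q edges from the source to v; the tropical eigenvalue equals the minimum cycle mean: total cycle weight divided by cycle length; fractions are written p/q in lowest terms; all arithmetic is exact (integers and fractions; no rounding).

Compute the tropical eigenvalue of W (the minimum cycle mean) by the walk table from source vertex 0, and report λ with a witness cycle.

q=0: [0, ∞, ∞]
q=1: [1, 5, -4]
q=2: [-4, -12, -3]
q=3: [-21, -11, -17]
Optimal cycle mean attained by: cycle 0->2->1->0, total (-4) + (-8) + (-9), length 3.
Answer: λ = -7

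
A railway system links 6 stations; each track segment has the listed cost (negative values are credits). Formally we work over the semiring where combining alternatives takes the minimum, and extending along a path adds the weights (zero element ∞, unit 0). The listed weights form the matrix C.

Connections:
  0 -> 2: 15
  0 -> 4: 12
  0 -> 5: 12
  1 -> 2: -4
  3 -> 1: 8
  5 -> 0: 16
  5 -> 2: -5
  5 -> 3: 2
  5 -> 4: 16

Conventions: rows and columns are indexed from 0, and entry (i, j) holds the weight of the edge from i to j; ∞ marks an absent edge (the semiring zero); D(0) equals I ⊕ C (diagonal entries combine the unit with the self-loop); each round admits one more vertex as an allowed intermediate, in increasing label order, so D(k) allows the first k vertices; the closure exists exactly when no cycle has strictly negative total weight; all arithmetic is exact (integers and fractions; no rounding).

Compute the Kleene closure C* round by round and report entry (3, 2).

D(0):
  [0, ∞, 15, ∞, 12, 12]
  [∞, 0, -4, ∞, ∞, ∞]
  [∞, ∞, 0, ∞, ∞, ∞]
  [∞, 8, ∞, 0, ∞, ∞]
  [∞, ∞, ∞, ∞, 0, ∞]
  [16, ∞, -5, 2, 16, 0]
D(1):
  [0, ∞, 15, ∞, 12, 12]
  [∞, 0, -4, ∞, ∞, ∞]
  [∞, ∞, 0, ∞, ∞, ∞]
  [∞, 8, ∞, 0, ∞, ∞]
  [∞, ∞, ∞, ∞, 0, ∞]
  [16, ∞, -5, 2, 16, 0]
D(2):
  [0, ∞, 15, ∞, 12, 12]
  [∞, 0, -4, ∞, ∞, ∞]
  [∞, ∞, 0, ∞, ∞, ∞]
  [∞, 8, 4, 0, ∞, ∞]
  [∞, ∞, ∞, ∞, 0, ∞]
  [16, ∞, -5, 2, 16, 0]
D(3):
  [0, ∞, 15, ∞, 12, 12]
  [∞, 0, -4, ∞, ∞, ∞]
  [∞, ∞, 0, ∞, ∞, ∞]
  [∞, 8, 4, 0, ∞, ∞]
  [∞, ∞, ∞, ∞, 0, ∞]
  [16, ∞, -5, 2, 16, 0]
D(4):
  [0, ∞, 15, ∞, 12, 12]
  [∞, 0, -4, ∞, ∞, ∞]
  [∞, ∞, 0, ∞, ∞, ∞]
  [∞, 8, 4, 0, ∞, ∞]
  [∞, ∞, ∞, ∞, 0, ∞]
  [16, 10, -5, 2, 16, 0]
D(5):
  [0, ∞, 15, ∞, 12, 12]
  [∞, 0, -4, ∞, ∞, ∞]
  [∞, ∞, 0, ∞, ∞, ∞]
  [∞, 8, 4, 0, ∞, ∞]
  [∞, ∞, ∞, ∞, 0, ∞]
  [16, 10, -5, 2, 16, 0]
D(6):
  [0, 22, 7, 14, 12, 12]
  [∞, 0, -4, ∞, ∞, ∞]
  [∞, ∞, 0, ∞, ∞, ∞]
  [∞, 8, 4, 0, ∞, ∞]
  [∞, ∞, ∞, ∞, 0, ∞]
  [16, 10, -5, 2, 16, 0]
Answer: C*[3][2] = 4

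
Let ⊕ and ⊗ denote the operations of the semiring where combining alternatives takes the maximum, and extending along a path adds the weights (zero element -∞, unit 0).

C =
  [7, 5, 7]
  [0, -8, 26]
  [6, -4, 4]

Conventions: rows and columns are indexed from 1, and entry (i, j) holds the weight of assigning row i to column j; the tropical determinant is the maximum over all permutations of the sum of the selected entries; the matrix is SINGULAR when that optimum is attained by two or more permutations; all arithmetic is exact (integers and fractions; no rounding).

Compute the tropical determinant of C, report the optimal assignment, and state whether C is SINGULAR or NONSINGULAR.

σ = (1, 2, 3): 7 + (-8) + 4 = 3
σ = (1, 3, 2): 7 + 26 + (-4) = 29
σ = (2, 1, 3): 5 + 0 + 4 = 9
σ = (2, 3, 1): 5 + 26 + 6 = 37
σ = (3, 1, 2): 7 + 0 + (-4) = 3
σ = (3, 2, 1): 7 + (-8) + 6 = 5
Optimal value attained by: σ = (2, 3, 1).
Answer: det⊕(C) = 37; verdict: NONSINGULAR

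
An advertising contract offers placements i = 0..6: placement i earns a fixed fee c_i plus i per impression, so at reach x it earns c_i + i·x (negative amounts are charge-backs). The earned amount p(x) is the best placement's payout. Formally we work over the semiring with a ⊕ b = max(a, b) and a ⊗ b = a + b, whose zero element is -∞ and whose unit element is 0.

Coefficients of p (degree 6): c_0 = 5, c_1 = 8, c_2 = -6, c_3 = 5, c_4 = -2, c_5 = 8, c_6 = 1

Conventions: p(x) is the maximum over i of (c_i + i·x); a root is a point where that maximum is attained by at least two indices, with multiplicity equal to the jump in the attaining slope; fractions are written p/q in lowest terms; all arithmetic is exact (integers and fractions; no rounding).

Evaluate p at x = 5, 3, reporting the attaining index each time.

p(5) = max(5+0·5=5, 8+1·5=13, -6+2·5=4, 5+3·5=20, -2+4·5=18, 8+5·5=33, 1+6·5=31) = 33 (attained by i=5)
p(3) = max(5+0·3=5, 8+1·3=11, -6+2·3=0, 5+3·3=14, -2+4·3=10, 8+5·3=23, 1+6·3=19) = 23 (attained by i=5)
Answer: p(5) = 33; p(3) = 23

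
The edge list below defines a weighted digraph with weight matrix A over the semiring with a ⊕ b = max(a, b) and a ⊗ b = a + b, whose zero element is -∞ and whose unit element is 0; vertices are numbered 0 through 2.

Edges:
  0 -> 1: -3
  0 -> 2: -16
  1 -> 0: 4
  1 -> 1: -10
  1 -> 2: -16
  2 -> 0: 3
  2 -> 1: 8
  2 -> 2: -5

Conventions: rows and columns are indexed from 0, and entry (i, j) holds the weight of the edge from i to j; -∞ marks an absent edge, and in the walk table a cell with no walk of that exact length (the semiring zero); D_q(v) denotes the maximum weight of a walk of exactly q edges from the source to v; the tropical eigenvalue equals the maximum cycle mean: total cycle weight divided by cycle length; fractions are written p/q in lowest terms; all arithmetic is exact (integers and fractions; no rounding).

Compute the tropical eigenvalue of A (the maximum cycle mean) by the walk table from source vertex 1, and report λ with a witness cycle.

q=0: [-∞, 0, -∞]
q=1: [4, -10, -16]
q=2: [-6, 1, -12]
q=3: [5, -4, -15]
Optimal cycle mean attained by: cycle 0->1->0, total (-3) + 4, length 2.
Answer: λ = 1/2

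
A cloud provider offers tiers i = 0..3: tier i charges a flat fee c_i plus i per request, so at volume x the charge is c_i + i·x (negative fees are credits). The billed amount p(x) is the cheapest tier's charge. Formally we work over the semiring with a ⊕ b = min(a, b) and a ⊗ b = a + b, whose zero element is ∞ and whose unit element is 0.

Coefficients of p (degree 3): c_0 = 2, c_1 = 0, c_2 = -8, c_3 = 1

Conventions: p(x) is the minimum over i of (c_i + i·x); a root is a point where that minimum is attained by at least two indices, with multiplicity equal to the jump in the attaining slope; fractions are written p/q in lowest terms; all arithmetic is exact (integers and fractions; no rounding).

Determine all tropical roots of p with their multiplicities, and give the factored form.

hull edge (i=0, c=2) to (i=2, c=-8): slope -5, span 2
hull edge (i=2, c=-8) to (i=3, c=1): slope 9, span 1
Factored form: p(x) = 1 ⊗ (x ⊕ (-9)) ⊗ (x ⊕ 5) ⊗ (x ⊕ 5)
Answer: roots = -9 (mult 1), 5 (mult 2)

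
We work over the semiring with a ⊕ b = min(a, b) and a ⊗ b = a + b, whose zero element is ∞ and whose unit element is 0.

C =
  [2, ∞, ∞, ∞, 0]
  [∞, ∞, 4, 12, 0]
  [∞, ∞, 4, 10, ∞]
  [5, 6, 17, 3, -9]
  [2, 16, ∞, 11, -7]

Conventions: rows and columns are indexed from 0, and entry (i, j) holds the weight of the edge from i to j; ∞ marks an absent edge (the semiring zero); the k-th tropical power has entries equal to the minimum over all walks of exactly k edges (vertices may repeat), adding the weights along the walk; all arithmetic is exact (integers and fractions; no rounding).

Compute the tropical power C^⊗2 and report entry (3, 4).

C^⊗2:
  [2, 16, ∞, 11, -7]
  [2, 16, 8, 11, -7]
  [15, 16, 8, 13, 1]
  [-7, 7, 10, 2, -16]
  [-5, 9, 20, 4, -14]
Key observation: the optimum is the walk 3->4->4, with weight (-9) + (-7) = -16.
Optimal value attained by: walk 3->4->4.
Answer: (C^⊗2)[3][4] = -16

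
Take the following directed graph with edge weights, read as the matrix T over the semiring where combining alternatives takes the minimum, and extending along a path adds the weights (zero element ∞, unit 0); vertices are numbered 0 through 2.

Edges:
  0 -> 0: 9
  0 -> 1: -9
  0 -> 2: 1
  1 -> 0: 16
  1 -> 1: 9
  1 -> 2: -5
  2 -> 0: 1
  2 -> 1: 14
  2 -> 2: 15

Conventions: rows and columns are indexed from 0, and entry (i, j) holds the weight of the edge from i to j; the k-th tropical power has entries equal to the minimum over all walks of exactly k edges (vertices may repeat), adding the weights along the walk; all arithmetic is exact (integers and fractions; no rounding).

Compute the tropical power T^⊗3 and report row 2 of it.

T^⊗2:
  [2, 0, -14]
  [-4, 7, 4]
  [10, -8, 2]
T^⊗3:
  [-13, -7, -5]
  [5, -13, -3]
  [3, 1, -13]
Answer: row 2 of T^⊗3 = [3, 1, -13]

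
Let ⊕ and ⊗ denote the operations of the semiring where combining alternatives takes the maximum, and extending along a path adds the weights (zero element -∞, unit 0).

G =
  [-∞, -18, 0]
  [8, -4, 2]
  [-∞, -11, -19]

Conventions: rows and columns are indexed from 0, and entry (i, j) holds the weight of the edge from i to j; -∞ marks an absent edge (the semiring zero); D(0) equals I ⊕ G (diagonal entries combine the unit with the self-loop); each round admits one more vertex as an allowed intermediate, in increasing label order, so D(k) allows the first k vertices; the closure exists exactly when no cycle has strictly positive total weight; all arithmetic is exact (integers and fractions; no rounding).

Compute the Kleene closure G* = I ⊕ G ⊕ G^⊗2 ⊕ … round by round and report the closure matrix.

D(0):
  [0, -18, 0]
  [8, 0, 2]
  [-∞, -11, 0]
D(1):
  [0, -18, 0]
  [8, 0, 8]
  [-∞, -11, 0]
D(2):
  [0, -18, 0]
  [8, 0, 8]
  [-3, -11, 0]
D(3):
  [0, -11, 0]
  [8, 0, 8]
  [-3, -11, 0]
Answer: G* = [[0, -11, 0], [8, 0, 8], [-3, -11, 0]]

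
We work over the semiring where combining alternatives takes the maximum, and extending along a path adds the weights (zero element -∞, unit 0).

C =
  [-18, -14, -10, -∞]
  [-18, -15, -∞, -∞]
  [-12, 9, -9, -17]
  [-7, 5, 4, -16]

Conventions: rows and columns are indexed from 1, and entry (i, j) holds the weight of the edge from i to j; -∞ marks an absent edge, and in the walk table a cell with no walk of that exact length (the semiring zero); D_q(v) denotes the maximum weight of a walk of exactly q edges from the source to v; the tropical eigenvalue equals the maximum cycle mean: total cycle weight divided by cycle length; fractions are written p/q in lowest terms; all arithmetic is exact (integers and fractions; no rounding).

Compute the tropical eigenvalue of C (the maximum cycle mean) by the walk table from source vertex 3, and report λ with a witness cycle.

q=0: [-∞, -∞, 0, -∞]
q=1: [-12, 9, -9, -17]
q=2: [-9, 0, -13, -26]
q=3: [-18, -4, -19, -30]
q=4: [-22, -10, -26, -36]
Optimal cycle mean attained by: cycle 1->3->2->1, total (-10) + 9 + (-18), length 3.
Answer: λ = -19/3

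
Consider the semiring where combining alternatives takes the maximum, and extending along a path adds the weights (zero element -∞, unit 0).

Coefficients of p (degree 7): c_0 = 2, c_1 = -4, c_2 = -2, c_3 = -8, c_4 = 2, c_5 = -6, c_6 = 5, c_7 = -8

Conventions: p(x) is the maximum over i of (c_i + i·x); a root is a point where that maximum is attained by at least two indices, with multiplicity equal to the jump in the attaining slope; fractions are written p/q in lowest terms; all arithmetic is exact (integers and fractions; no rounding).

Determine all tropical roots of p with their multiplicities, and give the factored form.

hull edge (i=0, c=2) to (i=6, c=5): slope 1/2, span 6
hull edge (i=6, c=5) to (i=7, c=-8): slope -13, span 1
Factored form: p(x) = -8 ⊗ (x ⊕ (-1/2)) ⊗ (x ⊕ (-1/2)) ⊗ (x ⊕ (-1/2)) ⊗ (x ⊕ (-1/2)) ⊗ (x ⊕ (-1/2)) ⊗ (x ⊕ (-1/2)) ⊗ (x ⊕ 13)
Answer: roots = -1/2 (mult 6), 13 (mult 1)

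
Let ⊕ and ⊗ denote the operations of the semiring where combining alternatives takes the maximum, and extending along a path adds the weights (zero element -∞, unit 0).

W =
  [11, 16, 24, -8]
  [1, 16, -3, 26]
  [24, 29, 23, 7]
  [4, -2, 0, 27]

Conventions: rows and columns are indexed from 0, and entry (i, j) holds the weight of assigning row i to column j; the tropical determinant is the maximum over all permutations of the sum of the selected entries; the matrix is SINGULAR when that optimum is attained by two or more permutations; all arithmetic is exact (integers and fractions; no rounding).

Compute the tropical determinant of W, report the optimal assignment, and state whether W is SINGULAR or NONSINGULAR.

σ = (0, 1, 2, 3): 11 + 16 + 23 + 27 = 77
σ = (0, 1, 3, 2): 11 + 16 + 7 + 0 = 34
σ = (0, 2, 1, 3): 11 + (-3) + 29 + 27 = 64
σ = (0, 2, 3, 1): 11 + (-3) + 7 + (-2) = 13
σ = (0, 3, 1, 2): 11 + 26 + 29 + 0 = 66
σ = (0, 3, 2, 1): 11 + 26 + 23 + (-2) = 58
σ = (1, 0, 2, 3): 16 + 1 + 23 + 27 = 67
σ = (1, 0, 3, 2): 16 + 1 + 7 + 0 = 24
σ = (1, 2, 0, 3): 16 + (-3) + 24 + 27 = 64
σ = (1, 2, 3, 0): 16 + (-3) + 7 + 4 = 24
σ = (1, 3, 0, 2): 16 + 26 + 24 + 0 = 66
σ = (1, 3, 2, 0): 16 + 26 + 23 + 4 = 69
σ = (2, 0, 1, 3): 24 + 1 + 29 + 27 = 81
σ = (2, 0, 3, 1): 24 + 1 + 7 + (-2) = 30
σ = (2, 1, 0, 3): 24 + 16 + 24 + 27 = 91
σ = (2, 1, 3, 0): 24 + 16 + 7 + 4 = 51
σ = (2, 3, 0, 1): 24 + 26 + 24 + (-2) = 72
σ = (2, 3, 1, 0): 24 + 26 + 29 + 4 = 83
σ = (3, 0, 1, 2): (-8) + 1 + 29 + 0 = 22
σ = (3, 0, 2, 1): (-8) + 1 + 23 + (-2) = 14
σ = (3, 1, 0, 2): (-8) + 16 + 24 + 0 = 32
σ = (3, 1, 2, 0): (-8) + 16 + 23 + 4 = 35
σ = (3, 2, 0, 1): (-8) + (-3) + 24 + (-2) = 11
σ = (3, 2, 1, 0): (-8) + (-3) + 29 + 4 = 22
Optimal value attained by: σ = (2, 1, 0, 3).
Answer: det⊕(W) = 91; verdict: NONSINGULAR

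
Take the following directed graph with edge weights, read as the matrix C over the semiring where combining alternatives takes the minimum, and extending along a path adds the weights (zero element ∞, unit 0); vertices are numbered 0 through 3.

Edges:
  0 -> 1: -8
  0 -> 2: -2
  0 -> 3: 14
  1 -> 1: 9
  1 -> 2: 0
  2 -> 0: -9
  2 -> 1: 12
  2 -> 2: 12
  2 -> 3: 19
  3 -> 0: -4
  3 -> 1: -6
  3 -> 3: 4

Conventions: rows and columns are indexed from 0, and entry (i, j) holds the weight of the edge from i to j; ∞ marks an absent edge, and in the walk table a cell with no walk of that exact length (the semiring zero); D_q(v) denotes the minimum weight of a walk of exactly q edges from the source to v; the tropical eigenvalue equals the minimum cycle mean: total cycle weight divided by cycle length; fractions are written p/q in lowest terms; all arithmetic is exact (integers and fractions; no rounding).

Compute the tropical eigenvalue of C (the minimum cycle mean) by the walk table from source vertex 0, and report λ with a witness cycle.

q=0: [0, ∞, ∞, ∞]
q=1: [∞, -8, -2, 14]
q=2: [-11, 1, -8, 17]
q=3: [-17, -19, -13, 3]
q=4: [-22, -25, -19, -3]
Optimal cycle mean attained by: cycle 0->1->2->0, total (-8) + 0 + (-9), length 3.
Answer: λ = -17/3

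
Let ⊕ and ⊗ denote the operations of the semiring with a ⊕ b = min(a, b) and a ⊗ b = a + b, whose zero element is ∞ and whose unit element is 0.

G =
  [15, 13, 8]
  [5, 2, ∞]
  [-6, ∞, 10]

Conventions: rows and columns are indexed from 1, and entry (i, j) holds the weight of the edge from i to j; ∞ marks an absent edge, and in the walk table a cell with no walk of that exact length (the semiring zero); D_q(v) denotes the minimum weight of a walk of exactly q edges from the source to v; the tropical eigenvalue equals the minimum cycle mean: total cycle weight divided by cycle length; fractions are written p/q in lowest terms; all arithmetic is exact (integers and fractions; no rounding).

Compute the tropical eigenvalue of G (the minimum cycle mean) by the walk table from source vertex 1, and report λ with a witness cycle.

q=0: [0, ∞, ∞]
q=1: [15, 13, 8]
q=2: [2, 15, 18]
q=3: [12, 15, 10]
Optimal cycle mean attained by: cycle 1->3->1, total 8 + (-6), length 2.
Answer: λ = 1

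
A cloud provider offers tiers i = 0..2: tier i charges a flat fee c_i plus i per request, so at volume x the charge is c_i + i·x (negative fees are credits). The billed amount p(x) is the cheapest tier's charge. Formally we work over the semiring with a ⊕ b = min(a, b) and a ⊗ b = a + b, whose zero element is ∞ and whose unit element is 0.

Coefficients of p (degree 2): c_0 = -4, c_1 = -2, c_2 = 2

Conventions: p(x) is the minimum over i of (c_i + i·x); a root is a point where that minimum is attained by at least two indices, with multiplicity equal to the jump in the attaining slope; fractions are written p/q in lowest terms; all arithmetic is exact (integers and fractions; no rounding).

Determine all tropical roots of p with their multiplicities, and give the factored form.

hull edge (i=0, c=-4) to (i=1, c=-2): slope 2, span 1
hull edge (i=1, c=-2) to (i=2, c=2): slope 4, span 1
Factored form: p(x) = 2 ⊗ (x ⊕ (-4)) ⊗ (x ⊕ (-2))
Answer: roots = -4 (mult 1), -2 (mult 1)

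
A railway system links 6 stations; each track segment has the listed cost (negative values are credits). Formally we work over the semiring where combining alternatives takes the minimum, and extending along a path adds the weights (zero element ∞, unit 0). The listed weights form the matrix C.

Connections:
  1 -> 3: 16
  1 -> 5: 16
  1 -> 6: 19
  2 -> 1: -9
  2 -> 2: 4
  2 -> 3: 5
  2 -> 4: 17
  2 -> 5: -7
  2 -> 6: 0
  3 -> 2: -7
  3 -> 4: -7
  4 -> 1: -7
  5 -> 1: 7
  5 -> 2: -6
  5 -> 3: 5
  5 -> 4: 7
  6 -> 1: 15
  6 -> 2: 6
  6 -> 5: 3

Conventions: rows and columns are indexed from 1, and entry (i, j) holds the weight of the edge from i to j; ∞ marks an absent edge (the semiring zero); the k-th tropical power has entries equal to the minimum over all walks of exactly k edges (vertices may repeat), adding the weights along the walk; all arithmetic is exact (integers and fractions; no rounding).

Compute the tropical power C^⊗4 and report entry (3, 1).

C^⊗2:
  [23, 9, 21, 9, 22, ∞]
  [-5, -13, -2, -2, -3, 4]
  [-16, -3, -2, 10, -14, -7]
  [∞, ∞, 9, ∞, 9, 12]
  [-15, -2, -1, -2, -13, -6]
  [-3, -3, 8, 10, -1, 6]
C^⊗3:
  [0, 13, 14, 14, 2, 9]
  [-22, -9, -8, -9, -20, -13]
  [-12, -20, -9, -9, -10, -3]
  [16, 2, 14, 2, 15, ∞]
  [-11, -19, -8, -8, -9, -2]
  [-12, -7, 2, 1, -10, -3]
C^⊗4:
  [4, -4, 7, 7, 6, 13]
  [-18, -26, -15, -15, -16, -9]
  [-29, -16, -15, -16, -27, -20]
  [-7, 6, 7, 7, -5, 2]
  [-28, -15, -14, -15, -26, -19]
  [-16, -16, -5, -5, -14, -7]
Key observation: the optimum is the walk 3->2->5->2->1, with weight (-7) + (-7) + (-6) + (-9) = -29.
Optimal value attained by: walk 3->2->5->2->1.
Answer: (C^⊗4)[3][1] = -29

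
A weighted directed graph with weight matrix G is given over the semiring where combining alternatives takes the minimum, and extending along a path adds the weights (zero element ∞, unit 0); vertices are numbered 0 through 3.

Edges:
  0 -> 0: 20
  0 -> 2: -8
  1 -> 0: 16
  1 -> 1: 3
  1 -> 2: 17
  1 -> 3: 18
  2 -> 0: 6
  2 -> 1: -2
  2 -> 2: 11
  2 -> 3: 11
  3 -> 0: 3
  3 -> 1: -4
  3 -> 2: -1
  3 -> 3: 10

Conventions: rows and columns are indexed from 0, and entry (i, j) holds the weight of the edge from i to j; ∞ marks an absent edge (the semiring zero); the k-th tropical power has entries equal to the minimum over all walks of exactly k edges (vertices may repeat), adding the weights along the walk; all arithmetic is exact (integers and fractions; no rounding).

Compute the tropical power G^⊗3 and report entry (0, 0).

G^⊗2:
  [-2, -10, 3, 3]
  [19, 6, 8, 21]
  [14, 1, -2, 16]
  [5, -3, -5, 10]
G^⊗3:
  [6, -7, -10, 8]
  [14, 6, 11, 19]
  [4, -4, 6, 9]
  [1, -7, -3, 6]
Key observation: the optimum is the walk 0->2->1->0, with weight (-8) + (-2) + 16 = 6.
Optimal value attained by: walk 0->2->1->0.
Answer: (G^⊗3)[0][0] = 6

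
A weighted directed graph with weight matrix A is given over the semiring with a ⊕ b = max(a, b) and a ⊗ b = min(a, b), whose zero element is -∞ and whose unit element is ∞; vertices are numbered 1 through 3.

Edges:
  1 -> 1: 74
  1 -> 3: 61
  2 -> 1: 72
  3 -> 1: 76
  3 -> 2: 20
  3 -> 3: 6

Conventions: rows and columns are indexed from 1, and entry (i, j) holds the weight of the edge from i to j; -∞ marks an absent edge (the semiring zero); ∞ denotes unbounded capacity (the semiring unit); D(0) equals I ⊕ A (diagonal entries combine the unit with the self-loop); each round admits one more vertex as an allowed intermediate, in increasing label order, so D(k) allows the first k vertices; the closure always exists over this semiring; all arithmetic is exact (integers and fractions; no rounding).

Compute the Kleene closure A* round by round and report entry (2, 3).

D(0):
  [∞, -∞, 61]
  [72, ∞, -∞]
  [76, 20, ∞]
D(1):
  [∞, -∞, 61]
  [72, ∞, 61]
  [76, 20, ∞]
D(2):
  [∞, -∞, 61]
  [72, ∞, 61]
  [76, 20, ∞]
D(3):
  [∞, 20, 61]
  [72, ∞, 61]
  [76, 20, ∞]
Answer: A*[2][3] = 61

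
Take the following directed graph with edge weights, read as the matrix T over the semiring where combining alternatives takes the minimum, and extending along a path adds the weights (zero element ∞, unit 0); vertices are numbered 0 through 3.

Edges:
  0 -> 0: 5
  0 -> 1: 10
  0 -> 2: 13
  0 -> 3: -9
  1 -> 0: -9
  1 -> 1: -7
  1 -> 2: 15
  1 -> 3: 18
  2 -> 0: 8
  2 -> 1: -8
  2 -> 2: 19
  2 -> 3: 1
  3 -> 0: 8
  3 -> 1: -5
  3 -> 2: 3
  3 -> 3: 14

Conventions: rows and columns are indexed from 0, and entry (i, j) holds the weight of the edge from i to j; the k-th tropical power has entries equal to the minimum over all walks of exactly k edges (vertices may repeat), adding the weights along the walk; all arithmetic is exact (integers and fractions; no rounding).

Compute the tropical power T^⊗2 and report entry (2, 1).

T^⊗2:
  [-1, -14, -6, -4]
  [-16, -14, 4, -18]
  [-17, -15, 4, -1]
  [-14, -12, 10, -1]
Key observation: the optimum is the walk 2->1->1, with weight (-8) + (-7) = -15.
Optimal value attained by: walk 2->1->1.
Answer: (T^⊗2)[2][1] = -15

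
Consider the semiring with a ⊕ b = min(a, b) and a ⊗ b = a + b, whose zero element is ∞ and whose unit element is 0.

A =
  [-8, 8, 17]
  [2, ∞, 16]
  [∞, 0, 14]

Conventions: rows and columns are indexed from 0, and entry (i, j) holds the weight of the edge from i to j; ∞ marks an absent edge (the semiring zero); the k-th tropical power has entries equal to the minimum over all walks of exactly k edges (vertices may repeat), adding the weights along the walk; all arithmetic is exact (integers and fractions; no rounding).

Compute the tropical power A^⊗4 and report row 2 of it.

A^⊗2:
  [-16, 0, 9]
  [-6, 10, 19]
  [2, 14, 16]
A^⊗3:
  [-24, -8, 1]
  [-14, 2, 11]
  [-6, 10, 19]
A^⊗4:
  [-32, -16, -7]
  [-22, -6, 3]
  [-14, 2, 11]
Answer: row 2 of A^⊗4 = [-14, 2, 11]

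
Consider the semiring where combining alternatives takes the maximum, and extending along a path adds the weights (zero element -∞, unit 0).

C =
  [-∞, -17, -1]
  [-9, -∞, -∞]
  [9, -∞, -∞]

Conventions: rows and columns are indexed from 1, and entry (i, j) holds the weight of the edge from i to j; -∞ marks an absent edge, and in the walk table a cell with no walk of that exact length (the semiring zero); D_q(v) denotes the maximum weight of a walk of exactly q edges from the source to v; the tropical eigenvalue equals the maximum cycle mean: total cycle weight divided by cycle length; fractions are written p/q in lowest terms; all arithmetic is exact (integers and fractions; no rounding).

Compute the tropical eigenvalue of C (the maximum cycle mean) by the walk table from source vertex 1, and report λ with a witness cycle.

q=0: [0, -∞, -∞]
q=1: [-∞, -17, -1]
q=2: [8, -∞, -∞]
q=3: [-∞, -9, 7]
Optimal cycle mean attained by: cycle 1->3->1, total (-1) + 9, length 2.
Answer: λ = 4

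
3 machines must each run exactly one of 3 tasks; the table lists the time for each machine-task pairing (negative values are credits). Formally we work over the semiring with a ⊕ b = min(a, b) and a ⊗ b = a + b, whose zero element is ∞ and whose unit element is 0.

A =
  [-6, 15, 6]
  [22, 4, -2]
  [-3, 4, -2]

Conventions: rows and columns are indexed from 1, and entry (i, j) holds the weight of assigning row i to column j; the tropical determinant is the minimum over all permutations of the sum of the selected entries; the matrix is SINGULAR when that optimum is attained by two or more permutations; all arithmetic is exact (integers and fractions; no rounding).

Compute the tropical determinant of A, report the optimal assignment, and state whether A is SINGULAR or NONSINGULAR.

σ = (1, 2, 3): (-6) + 4 + (-2) = -4
σ = (1, 3, 2): (-6) + (-2) + 4 = -4
σ = (2, 1, 3): 15 + 22 + (-2) = 35
σ = (2, 3, 1): 15 + (-2) + (-3) = 10
σ = (3, 1, 2): 6 + 22 + 4 = 32
σ = (3, 2, 1): 6 + 4 + (-3) = 7
Optimal value attained by: σ = (1, 2, 3).
Answer: det⊕(A) = -4; verdict: SINGULAR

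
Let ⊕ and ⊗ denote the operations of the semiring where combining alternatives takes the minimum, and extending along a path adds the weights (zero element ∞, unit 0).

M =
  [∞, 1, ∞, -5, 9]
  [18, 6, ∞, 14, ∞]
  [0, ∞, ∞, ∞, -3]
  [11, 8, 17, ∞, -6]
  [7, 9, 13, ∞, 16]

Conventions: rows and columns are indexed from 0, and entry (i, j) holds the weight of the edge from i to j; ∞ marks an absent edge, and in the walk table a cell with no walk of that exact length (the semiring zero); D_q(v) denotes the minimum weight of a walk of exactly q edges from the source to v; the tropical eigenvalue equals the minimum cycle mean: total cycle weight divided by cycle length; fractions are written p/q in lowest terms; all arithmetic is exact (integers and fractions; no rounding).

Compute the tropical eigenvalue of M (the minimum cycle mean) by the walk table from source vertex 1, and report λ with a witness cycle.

q=0: [∞, 0, ∞, ∞, ∞]
q=1: [18, 6, ∞, 14, ∞]
q=2: [24, 12, 31, 13, 8]
q=3: [15, 17, 21, 19, 7]
q=4: [14, 16, 20, 10, 13]
q=5: [20, 15, 26, 9, 4]
Optimal cycle mean attained by: cycle 0->3->4->0, total (-5) + (-6) + 7, length 3.
Answer: λ = -4/3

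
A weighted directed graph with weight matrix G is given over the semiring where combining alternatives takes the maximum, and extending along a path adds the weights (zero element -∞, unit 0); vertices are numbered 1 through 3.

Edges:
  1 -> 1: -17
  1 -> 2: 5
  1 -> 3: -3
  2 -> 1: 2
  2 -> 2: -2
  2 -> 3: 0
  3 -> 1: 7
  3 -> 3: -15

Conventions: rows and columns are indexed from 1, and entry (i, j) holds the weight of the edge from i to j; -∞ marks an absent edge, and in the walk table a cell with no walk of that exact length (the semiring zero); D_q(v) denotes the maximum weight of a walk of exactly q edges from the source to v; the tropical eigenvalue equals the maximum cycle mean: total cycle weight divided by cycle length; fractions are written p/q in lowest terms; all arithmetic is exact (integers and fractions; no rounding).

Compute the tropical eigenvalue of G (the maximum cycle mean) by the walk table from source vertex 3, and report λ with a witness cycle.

q=0: [-∞, -∞, 0]
q=1: [7, -∞, -15]
q=2: [-8, 12, 4]
q=3: [14, 10, 12]
Optimal cycle mean attained by: cycle 1->2->3->1, total 5 + 0 + 7, length 3.
Answer: λ = 4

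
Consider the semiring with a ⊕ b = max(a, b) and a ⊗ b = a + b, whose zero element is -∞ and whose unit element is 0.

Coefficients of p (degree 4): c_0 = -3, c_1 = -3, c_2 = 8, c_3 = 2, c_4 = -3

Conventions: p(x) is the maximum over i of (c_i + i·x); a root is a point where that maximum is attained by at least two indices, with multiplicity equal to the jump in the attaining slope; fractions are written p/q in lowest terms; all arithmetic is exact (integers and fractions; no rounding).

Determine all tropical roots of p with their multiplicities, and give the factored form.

hull edge (i=0, c=-3) to (i=2, c=8): slope 11/2, span 2
hull edge (i=2, c=8) to (i=4, c=-3): slope -11/2, span 2
Factored form: p(x) = -3 ⊗ (x ⊕ (-11/2)) ⊗ (x ⊕ (-11/2)) ⊗ (x ⊕ 11/2) ⊗ (x ⊕ 11/2)
Answer: roots = -11/2 (mult 2), 11/2 (mult 2)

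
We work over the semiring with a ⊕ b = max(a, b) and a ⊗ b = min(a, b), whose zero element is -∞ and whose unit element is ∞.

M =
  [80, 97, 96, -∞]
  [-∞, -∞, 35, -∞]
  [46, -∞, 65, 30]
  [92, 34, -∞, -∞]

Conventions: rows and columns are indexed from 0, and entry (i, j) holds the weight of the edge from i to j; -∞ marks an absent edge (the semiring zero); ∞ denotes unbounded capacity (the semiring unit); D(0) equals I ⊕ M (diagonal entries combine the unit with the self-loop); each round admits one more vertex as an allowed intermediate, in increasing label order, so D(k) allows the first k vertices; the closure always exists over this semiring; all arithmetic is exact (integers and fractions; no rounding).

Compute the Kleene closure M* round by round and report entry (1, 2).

D(0):
  [∞, 97, 96, -∞]
  [-∞, ∞, 35, -∞]
  [46, -∞, ∞, 30]
  [92, 34, -∞, ∞]
D(1):
  [∞, 97, 96, -∞]
  [-∞, ∞, 35, -∞]
  [46, 46, ∞, 30]
  [92, 92, 92, ∞]
D(2):
  [∞, 97, 96, -∞]
  [-∞, ∞, 35, -∞]
  [46, 46, ∞, 30]
  [92, 92, 92, ∞]
D(3):
  [∞, 97, 96, 30]
  [35, ∞, 35, 30]
  [46, 46, ∞, 30]
  [92, 92, 92, ∞]
D(4):
  [∞, 97, 96, 30]
  [35, ∞, 35, 30]
  [46, 46, ∞, 30]
  [92, 92, 92, ∞]
Answer: M*[1][2] = 35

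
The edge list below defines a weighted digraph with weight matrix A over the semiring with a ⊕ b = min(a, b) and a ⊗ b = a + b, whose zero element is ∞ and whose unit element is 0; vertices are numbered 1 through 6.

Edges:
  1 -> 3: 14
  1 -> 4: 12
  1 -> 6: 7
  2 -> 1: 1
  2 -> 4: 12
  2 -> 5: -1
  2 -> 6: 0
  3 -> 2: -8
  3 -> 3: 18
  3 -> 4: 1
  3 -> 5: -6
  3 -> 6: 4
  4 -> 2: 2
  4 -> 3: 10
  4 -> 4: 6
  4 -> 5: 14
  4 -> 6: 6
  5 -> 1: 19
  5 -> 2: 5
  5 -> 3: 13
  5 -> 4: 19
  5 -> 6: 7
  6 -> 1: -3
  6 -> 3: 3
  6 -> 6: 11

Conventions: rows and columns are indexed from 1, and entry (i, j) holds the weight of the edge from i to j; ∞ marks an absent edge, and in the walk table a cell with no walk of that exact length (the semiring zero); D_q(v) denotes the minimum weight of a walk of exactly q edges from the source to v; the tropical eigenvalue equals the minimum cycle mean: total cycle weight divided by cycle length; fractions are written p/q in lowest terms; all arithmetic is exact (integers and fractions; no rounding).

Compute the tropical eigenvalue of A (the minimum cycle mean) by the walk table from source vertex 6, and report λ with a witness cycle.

q=0: [∞, ∞, ∞, ∞, ∞, 0]
q=1: [-3, ∞, 3, ∞, ∞, 11]
q=2: [8, -5, 11, 4, -3, 4]
q=3: [-4, 2, 7, 7, -6, -5]
q=4: [-8, -1, -2, 8, 1, 1]
q=5: [-2, -10, 4, -1, -8, -1]
q=6: [-9, -4, 2, 2, -11, -10]
Optimal cycle mean attained by: cycle 2->6->3->2, total 0 + 3 + (-8), length 3.
Answer: λ = -5/3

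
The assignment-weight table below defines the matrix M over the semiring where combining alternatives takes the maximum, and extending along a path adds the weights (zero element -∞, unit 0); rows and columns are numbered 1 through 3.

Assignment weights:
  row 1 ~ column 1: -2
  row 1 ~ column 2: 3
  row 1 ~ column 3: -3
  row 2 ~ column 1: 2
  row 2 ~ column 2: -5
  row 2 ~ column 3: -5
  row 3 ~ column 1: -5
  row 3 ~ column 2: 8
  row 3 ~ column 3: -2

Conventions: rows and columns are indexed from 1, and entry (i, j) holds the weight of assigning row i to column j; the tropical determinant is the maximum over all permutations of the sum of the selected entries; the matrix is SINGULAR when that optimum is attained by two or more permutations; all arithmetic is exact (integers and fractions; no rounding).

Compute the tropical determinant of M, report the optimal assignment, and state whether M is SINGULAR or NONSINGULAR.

σ = (1, 2, 3): (-2) + (-5) + (-2) = -9
σ = (1, 3, 2): (-2) + (-5) + 8 = 1
σ = (2, 1, 3): 3 + 2 + (-2) = 3
σ = (2, 3, 1): 3 + (-5) + (-5) = -7
σ = (3, 1, 2): (-3) + 2 + 8 = 7
σ = (3, 2, 1): (-3) + (-5) + (-5) = -13
Optimal value attained by: σ = (3, 1, 2).
Answer: det⊕(M) = 7; verdict: NONSINGULAR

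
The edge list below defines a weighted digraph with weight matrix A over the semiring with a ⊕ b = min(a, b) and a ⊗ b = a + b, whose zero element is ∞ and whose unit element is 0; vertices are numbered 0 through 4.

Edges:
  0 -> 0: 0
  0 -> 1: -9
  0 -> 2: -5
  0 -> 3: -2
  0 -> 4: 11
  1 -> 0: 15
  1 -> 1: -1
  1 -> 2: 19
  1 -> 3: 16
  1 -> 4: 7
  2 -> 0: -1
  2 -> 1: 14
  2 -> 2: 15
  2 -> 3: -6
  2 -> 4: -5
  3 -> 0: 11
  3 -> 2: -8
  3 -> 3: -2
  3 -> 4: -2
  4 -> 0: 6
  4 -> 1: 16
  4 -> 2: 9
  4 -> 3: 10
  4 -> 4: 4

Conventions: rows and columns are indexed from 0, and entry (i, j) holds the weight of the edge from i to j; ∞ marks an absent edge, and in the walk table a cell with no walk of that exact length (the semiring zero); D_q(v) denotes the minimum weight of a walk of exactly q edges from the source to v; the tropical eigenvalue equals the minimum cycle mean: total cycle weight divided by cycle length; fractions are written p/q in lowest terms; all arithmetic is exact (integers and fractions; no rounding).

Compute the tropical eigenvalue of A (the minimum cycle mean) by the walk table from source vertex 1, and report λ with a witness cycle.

q=0: [∞, 0, ∞, ∞, ∞]
q=1: [15, -1, 19, 16, 7]
q=2: [13, -2, 8, 13, 6]
q=3: [7, -3, 5, 2, 3]
q=4: [4, -4, -6, -1, 0]
q=5: [-7, -5, -9, -12, -11]
Optimal cycle mean attained by: cycle 2->3->2, total (-6) + (-8), length 2.
Answer: λ = -7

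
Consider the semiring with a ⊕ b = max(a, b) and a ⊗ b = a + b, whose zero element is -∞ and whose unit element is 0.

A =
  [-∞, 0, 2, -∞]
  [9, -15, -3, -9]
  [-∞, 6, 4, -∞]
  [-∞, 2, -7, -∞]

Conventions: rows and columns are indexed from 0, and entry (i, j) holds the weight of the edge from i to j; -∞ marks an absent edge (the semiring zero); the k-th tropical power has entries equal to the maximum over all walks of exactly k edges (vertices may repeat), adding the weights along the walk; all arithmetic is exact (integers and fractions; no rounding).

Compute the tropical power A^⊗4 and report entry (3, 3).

A^⊗2:
  [9, 8, 6, -9]
  [-6, 9, 11, -24]
  [15, 10, 8, -3]
  [11, -1, -1, -7]
A^⊗3:
  [17, 12, 11, -1]
  [18, 17, 15, 0]
  [19, 15, 17, 1]
  [8, 11, 13, -10]
A^⊗4:
  [21, 17, 19, 3]
  [26, 21, 20, 8]
  [24, 23, 21, 6]
  [20, 19, 17, 2]
Key observation: the optimum is the walk 3->1->0->1->3, with weight 2 + 9 + 0 + (-9) = 2.
Optimal value attained by: walk 3->1->0->1->3.
Answer: (A^⊗4)[3][3] = 2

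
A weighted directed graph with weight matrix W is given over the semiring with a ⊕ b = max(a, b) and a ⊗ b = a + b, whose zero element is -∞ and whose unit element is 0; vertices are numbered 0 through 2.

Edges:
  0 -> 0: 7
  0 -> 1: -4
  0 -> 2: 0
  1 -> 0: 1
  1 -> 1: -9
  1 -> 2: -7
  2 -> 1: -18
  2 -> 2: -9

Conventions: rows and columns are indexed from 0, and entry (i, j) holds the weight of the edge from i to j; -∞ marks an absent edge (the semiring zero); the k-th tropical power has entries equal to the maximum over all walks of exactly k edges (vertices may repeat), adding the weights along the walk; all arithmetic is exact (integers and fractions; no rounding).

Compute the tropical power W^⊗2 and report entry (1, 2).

W^⊗2:
  [14, 3, 7]
  [8, -3, 1]
  [-17, -27, -18]
Key observation: the optimum is the walk 1->0->2, with weight 1 + 0 = 1.
Optimal value attained by: walk 1->0->2.
Answer: (W^⊗2)[1][2] = 1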